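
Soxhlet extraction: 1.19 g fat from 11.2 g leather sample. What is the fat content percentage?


Fat content = 1.19 / 11.2 x 100
Fat = 10.6%


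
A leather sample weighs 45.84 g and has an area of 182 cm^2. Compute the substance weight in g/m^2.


Substance weight = mass / area x 10000
SW = 45.84 / 182 x 10000
SW = 2518.7 g/m^2


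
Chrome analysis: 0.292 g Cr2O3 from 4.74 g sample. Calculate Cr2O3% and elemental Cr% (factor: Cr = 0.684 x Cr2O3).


Cr2O3% = 0.292 / 4.74 x 100 = 6.16%
Cr% = 6.16 x 0.684 = 4.21%


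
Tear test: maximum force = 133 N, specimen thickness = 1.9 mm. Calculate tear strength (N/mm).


70.0 N/mm

Tear strength = force / thickness
Tear = 133 / 1.9 = 70.0 N/mm


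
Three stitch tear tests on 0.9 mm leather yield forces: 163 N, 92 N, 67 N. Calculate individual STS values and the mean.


STS1 = 181.1 N/mm
STS2 = 102.2 N/mm
STS3 = 74.4 N/mm
Mean = 119.2 N/mm


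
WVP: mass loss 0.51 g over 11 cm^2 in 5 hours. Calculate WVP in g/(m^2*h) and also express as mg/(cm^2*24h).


WVP = 0.51 / (11 x 5) x 10000 = 92.73 g/(m^2*h)
Mass loss in mg = 0.51 x 1000 = 510 mg
Per cm^2 per 24h in mg: 510 x 24 / (11 x 5) = 12240 / 55 = 222.55 mg/(cm^2*24h)


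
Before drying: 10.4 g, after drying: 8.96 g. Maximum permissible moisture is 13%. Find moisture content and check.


MC = (10.4 - 8.96) / 10.4 x 100 = 13.8%
Maximum: 13%
Acceptable: No


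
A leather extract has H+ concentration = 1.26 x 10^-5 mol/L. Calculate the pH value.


pH = 4.90


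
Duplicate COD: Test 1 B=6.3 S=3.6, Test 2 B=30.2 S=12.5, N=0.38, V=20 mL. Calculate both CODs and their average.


COD1 = 410.4 mg/L
COD2 = 2690.4 mg/L
Average = 1550.4 mg/L


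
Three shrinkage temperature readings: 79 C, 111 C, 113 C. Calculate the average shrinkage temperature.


Average = (79 + 111 + 113) / 3
Average = 303 / 3 = 101.0 C


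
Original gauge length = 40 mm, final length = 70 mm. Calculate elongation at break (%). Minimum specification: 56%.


Elongation = 75.0%
Meets spec: Yes

Extension = 70 - 40 = 30 mm
Elongation = 30 / 40 x 100 = 75.0%
Minimum required: 56%
Meets specification: Yes


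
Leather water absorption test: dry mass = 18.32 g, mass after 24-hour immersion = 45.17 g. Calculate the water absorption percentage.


146.6%

Water absorbed = 45.17 - 18.32 = 26.85 g
WA% = 26.85 / 18.32 x 100 = 146.6%


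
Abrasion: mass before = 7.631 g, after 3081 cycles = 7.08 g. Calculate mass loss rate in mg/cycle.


Mass loss = 7.631 - 7.08 = 0.551 g
Rate = 0.551 / 3081 x 1000 = 0.179 mg/cycle


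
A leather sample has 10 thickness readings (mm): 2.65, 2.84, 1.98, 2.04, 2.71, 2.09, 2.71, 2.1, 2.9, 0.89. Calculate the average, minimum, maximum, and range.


Average = 2.29 mm
Min = 0.89 mm
Max = 2.9 mm
Range = 2.01 mm

Sum = 22.91
Average = 22.91 / 10 = 2.29 mm
Minimum = 0.89 mm
Maximum = 2.9 mm
Range = 2.9 - 0.89 = 2.01 mm


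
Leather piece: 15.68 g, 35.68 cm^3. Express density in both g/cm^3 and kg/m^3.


Density = 15.68 / 35.68 = 0.439 g/cm^3
Convert: 0.439 x 1000 = 439 kg/m^3


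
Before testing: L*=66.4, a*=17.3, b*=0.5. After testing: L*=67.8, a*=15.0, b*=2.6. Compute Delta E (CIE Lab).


dL = 67.8 - 66.4 = 1.4
da = 15.0 - 17.3 = -2.3
db = 2.6 - 0.5 = 2.1
dE = sqrt((1.4)^2 + (-2.3)^2 + (2.1)^2) = 3.41


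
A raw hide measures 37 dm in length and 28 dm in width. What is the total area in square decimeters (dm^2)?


Area = length x width
Area = 37 x 28 = 1036 dm^2


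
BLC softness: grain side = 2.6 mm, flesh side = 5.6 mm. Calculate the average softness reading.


Average = (2.6 + 5.6) / 2
Average = 4.10 mm


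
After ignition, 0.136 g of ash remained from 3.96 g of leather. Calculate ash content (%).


3.43%


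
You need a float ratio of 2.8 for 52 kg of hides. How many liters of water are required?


145.6 L


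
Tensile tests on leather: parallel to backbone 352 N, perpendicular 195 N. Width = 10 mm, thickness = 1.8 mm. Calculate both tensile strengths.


Parallel = 19.56 N/mm^2
Perpendicular = 10.83 N/mm^2

Area = 10 x 1.8 = 18.0 mm^2
TS (parallel) = 352 / 18.0 = 19.56 N/mm^2
TS (perpendicular) = 195 / 18.0 = 10.83 N/mm^2


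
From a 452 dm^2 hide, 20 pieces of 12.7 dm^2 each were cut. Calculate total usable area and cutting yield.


Total usable = 20 x 12.7 = 254.0 dm^2
Yield = 254.0 / 452 x 100 = 56.2%


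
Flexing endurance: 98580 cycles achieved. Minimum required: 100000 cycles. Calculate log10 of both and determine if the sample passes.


log10(98580) = 4.99
log10(100000) = 5.00
Passes: No


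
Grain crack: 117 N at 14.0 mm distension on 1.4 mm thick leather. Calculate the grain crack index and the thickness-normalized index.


Crack index = 117 / 14.0 = 8.4 N/mm
Normalized = 8.4 / 1.4 = 6.0 N/mm per mm


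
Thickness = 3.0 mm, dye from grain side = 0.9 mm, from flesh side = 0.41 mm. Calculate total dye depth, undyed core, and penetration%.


Total dyed = 0.9 + 0.41 = 1.31 mm
Undyed core = 3.0 - 1.31 = 1.69 mm
Penetration = 1.31 / 3.0 x 100 = 43.7%


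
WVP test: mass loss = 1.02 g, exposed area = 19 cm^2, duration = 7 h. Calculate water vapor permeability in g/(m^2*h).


76.69 g/(m^2*h)

WVP = mass_loss / (area x time) x 10000
WVP = 1.02 / (19 x 7) x 10000
WVP = 1.02 / 133 x 10000 = 76.69 g/(m^2*h)


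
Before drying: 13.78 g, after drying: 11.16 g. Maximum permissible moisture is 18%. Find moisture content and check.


Moisture content = 19.0%
Acceptable: No


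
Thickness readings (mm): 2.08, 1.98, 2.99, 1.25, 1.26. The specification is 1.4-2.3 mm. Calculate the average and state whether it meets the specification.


Sum = 9.56
Average = 9.56 / 5 = 1.91 mm
Specification range: 1.4 to 2.3 mm
Within spec: Yes


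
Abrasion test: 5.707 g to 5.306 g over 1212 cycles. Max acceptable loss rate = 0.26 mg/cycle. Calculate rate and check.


Rate = 0.331 mg/cycle
Passes: No

Loss = 5.707 - 5.306 = 0.401 g
Rate = 0.401 g / 1212 cycles x 1000 = 0.331 mg/cycle
Max = 0.26 mg/cycle
Passes: No


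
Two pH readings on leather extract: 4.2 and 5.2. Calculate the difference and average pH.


Difference = 1.0
Average pH = 4.70

Difference = |4.2 - 5.2| = 1.0
Average = (4.2 + 5.2) / 2 = 4.70


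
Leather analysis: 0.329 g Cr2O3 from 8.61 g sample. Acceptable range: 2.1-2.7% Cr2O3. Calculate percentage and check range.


Cr2O3 = 3.82%
Within range: No


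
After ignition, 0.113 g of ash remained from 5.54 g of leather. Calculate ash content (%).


2.04%

Ash% = 0.113 / 5.54 x 100
Ash% = 2.04%


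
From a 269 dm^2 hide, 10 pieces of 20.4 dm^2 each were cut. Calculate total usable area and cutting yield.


Usable area = 204.0 dm^2
Yield = 75.8%

Total usable = 10 x 20.4 = 204.0 dm^2
Yield = 204.0 / 269 x 100 = 75.8%


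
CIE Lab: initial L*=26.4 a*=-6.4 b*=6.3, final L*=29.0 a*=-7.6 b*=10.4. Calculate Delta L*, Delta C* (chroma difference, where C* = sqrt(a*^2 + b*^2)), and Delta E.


Delta L* = 29.0 - 26.4 = 2.6
C1* = sqrt((-6.4)^2 + (6.3)^2) = 8.981
C2* = sqrt((-7.6)^2 + (10.4)^2) = 12.881
Delta C* = 12.881 - 8.981 = 3.90
Delta E = sqrt((2.6)^2 + (-1.2)^2 + (4.1)^2) = 5.00


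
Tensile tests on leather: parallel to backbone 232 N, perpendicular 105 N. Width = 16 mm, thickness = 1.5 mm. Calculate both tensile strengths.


Parallel = 9.67 N/mm^2
Perpendicular = 4.38 N/mm^2


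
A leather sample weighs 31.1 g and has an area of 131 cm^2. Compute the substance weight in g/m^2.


2374.0 g/m^2

Substance weight = mass / area x 10000
SW = 31.1 / 131 x 10000
SW = 2374.0 g/m^2


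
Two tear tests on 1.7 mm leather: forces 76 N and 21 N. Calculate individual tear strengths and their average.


Tear 1 = 44.7 N/mm
Tear 2 = 12.4 N/mm
Average = 28.6 N/mm

Tear 1 = 76 / 1.7 = 44.7 N/mm
Tear 2 = 21 / 1.7 = 12.4 N/mm
Average = (44.7 + 12.4) / 2 = 28.6 N/mm


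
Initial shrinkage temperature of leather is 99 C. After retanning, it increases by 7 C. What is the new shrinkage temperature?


New Ts = 99 + 7 = 106 C


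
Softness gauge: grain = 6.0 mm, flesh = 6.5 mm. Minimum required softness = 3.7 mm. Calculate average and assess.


Average softness = 6.25 mm
Meets requirement: Yes

Average = (6.0 + 6.5) / 2 = 6.25 mm
Minimum = 3.7 mm
Meets requirement: Yes


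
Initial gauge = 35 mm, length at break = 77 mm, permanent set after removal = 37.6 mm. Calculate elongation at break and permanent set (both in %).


Elongation at break = (77 - 35) / 35 x 100 = 120.0%
Permanent set = (37.6 - 35) / 35 x 100 = 7.4%


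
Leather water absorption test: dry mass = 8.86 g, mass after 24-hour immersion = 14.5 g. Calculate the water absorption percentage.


63.7%

Water absorbed = 14.5 - 8.86 = 5.64 g
WA% = 5.64 / 8.86 x 100 = 63.7%


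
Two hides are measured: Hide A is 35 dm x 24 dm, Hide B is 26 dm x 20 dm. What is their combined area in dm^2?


Hide A area = 35 x 24 = 840 dm^2
Hide B area = 26 x 20 = 520 dm^2
Total = 840 + 520 = 1360 dm^2


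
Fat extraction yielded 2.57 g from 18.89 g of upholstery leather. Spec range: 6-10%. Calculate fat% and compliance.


Fat content = 13.6%
Compliant: No

Fat% = 2.57 / 18.89 x 100 = 13.6%
Spec range: 6-10%
Compliant: No


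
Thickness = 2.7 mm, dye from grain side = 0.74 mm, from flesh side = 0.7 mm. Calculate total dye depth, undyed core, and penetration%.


Total dyed = 0.74 + 0.7 = 1.44 mm
Undyed core = 2.7 - 1.44 = 1.26 mm
Penetration = 1.44 / 2.7 x 100 = 53.3%


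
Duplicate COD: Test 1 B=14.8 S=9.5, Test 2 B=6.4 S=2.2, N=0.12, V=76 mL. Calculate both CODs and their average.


COD1 = 66.9 mg/L
COD2 = 53.1 mg/L
Average = 60.0 mg/L

COD1 = (14.8 - 9.5) x 0.12 x 8000 / 76 = 66.9 mg/L
COD2 = (6.4 - 2.2) x 0.12 x 8000 / 76 = 53.1 mg/L
Average = (66.9 + 53.1) / 2 = 60.0 mg/L


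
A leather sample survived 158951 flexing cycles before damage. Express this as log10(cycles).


log10(158951) = 5.20


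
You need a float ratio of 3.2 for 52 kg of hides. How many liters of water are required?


Water = hide weight x target ratio
Water = 52 x 3.2 = 166.4 L


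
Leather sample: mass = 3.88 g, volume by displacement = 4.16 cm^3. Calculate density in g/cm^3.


Density = mass / volume
Density = 3.88 / 4.16 = 0.933 g/cm^3


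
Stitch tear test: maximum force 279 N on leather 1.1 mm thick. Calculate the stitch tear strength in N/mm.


Stitch tear strength = force / thickness
STS = 279 / 1.1 = 253.6 N/mm


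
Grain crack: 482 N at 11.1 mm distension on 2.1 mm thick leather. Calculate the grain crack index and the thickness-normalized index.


Crack index = 43.4 N/mm
Normalized index = 20.7 N/mm per mm

Crack index = 482 / 11.1 = 43.4 N/mm
Normalized = 43.4 / 2.1 = 20.7 N/mm per mm


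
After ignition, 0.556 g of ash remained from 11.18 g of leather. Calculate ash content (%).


4.97%


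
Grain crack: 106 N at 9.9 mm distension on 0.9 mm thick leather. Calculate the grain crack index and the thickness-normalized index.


Crack index = 10.7 N/mm
Normalized index = 11.9 N/mm per mm

Crack index = 106 / 9.9 = 10.7 N/mm
Normalized = 10.7 / 0.9 = 11.9 N/mm per mm


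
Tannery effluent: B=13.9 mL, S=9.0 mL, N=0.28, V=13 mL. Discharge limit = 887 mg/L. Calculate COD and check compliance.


COD = (13.9 - 9.0) x 0.28 x 8000 / 13 = 844.3 mg/L
Limit: 887 mg/L
Compliant: Yes


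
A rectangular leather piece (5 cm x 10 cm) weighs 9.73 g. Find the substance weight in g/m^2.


Area = 5 x 10 = 50 cm^2
SW = 9.73 / 50 x 10000 = 1946.0 g/m^2


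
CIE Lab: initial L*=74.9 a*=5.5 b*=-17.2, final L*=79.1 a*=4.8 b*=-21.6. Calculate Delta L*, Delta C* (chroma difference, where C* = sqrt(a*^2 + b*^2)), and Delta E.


Delta L* = 79.1 - 74.9 = 4.2
C1* = sqrt((5.5)^2 + (-17.2)^2) = 18.058
C2* = sqrt((4.8)^2 + (-21.6)^2) = 22.127
Delta C* = 22.127 - 18.058 = 4.07
Delta E = sqrt((4.2)^2 + (-0.7)^2 + (-4.4)^2) = 6.12


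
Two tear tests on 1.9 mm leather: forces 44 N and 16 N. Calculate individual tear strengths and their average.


Tear 1 = 23.2 N/mm
Tear 2 = 8.4 N/mm
Average = 15.8 N/mm

Tear 1 = 44 / 1.9 = 23.2 N/mm
Tear 2 = 16 / 1.9 = 8.4 N/mm
Average = (23.2 + 8.4) / 2 = 15.8 N/mm


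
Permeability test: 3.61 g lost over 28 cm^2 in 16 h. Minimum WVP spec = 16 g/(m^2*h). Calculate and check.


WVP = 3.61 / (28 x 16) x 10000 = 80.58 g/(m^2*h)
Minimum: 16 g/(m^2*h)
Meets spec: Yes


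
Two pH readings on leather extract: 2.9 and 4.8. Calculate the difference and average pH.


Difference = |2.9 - 4.8| = 1.9
Average = (2.9 + 4.8) / 2 = 3.85


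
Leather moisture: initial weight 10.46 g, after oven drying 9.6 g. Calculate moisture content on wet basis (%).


Moisture = 10.46 - 9.6 = 0.86 g
MC = 0.86 / 10.46 x 100 = 8.2%


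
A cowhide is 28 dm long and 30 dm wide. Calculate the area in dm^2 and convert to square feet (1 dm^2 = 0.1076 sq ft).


840 dm^2
90.38 sq ft


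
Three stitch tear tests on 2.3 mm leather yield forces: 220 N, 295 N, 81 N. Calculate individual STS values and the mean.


STS1 = 220 / 2.3 = 95.7 N/mm
STS2 = 295 / 2.3 = 128.3 N/mm
STS3 = 81 / 2.3 = 35.2 N/mm
Mean = (95.7 + 128.3 + 35.2) / 3 = 86.4 N/mm


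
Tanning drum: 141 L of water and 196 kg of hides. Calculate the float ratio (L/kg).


Float ratio = water / hide weight
Ratio = 141 / 196 = 0.7


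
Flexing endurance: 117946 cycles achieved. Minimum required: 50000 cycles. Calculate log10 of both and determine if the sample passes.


Achieved: log10 = 5.07
Required: log10 = 4.70
Passes: Yes


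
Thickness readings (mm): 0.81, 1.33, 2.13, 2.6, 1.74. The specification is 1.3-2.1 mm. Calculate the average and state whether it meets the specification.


Sum = 8.61
Average = 8.61 / 5 = 1.72 mm
Specification range: 1.3 to 2.1 mm
Within spec: Yes


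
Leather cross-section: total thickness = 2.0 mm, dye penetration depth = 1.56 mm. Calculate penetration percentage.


Penetration% = 1.56 / 2.0 x 100
Penetration = 78.0%


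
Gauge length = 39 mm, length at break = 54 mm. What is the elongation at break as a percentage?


38.5%

Extension = 54 - 39 = 15 mm
Elongation = 15 / 39 x 100 = 38.5%


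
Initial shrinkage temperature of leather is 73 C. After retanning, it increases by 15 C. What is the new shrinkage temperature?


New Ts = 73 + 15 = 88 C


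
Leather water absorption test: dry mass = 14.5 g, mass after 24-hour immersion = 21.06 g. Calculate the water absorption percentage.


45.2%


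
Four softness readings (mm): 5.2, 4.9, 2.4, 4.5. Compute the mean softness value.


4.25 mm

Sum = 5.2 + 4.9 + 2.4 + 4.5
Mean = 17.0 / 4 = 4.25 mm


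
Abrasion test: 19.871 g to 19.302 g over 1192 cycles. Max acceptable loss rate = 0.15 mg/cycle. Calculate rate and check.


Loss = 19.871 - 19.302 = 0.569 g
Rate = 0.569 g / 1192 cycles x 1000 = 0.477 mg/cycle
Max = 0.15 mg/cycle
Passes: No


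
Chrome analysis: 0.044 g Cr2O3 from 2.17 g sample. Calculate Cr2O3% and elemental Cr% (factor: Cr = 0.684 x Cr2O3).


Cr2O3% = 0.044 / 2.17 x 100 = 2.03%
Cr% = 2.03 x 0.684 = 1.39%


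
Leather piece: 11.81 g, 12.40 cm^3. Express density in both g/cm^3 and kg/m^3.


Density = 11.81 / 12.40 = 0.952 g/cm^3
Convert: 0.952 x 1000 = 952 kg/m^3


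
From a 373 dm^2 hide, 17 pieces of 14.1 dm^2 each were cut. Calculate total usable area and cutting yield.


Usable area = 239.7 dm^2
Yield = 64.3%

Total usable = 17 x 14.1 = 239.7 dm^2
Yield = 239.7 / 373 x 100 = 64.3%


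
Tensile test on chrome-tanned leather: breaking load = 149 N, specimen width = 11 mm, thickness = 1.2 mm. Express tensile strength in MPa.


11.29 MPa

Cross-section = 11 x 1.2 = 13.2 mm^2
TS = 149 / 13.2 = 11.29 MPa
(1 N/mm^2 = 1 MPa)


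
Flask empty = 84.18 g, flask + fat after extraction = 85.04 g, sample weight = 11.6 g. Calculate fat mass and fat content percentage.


Fat mass = 85.04 - 84.18 = 0.86 g
Fat% = 0.86 / 11.6 x 100 = 7.4%


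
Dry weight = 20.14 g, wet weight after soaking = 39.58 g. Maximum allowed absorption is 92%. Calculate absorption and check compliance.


WA = (39.58 - 20.14) / 20.14 x 100 = 96.5%
Maximum allowed: 92%
Compliant: No


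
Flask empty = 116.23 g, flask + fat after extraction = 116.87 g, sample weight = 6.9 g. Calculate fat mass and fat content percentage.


Fat mass = 0.64 g
Fat content = 9.3%


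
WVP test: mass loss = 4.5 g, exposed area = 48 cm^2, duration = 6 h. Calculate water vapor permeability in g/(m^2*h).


156.25 g/(m^2*h)


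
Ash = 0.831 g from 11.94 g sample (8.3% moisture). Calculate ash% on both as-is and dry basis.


As-is ash = 6.96%
Dry-basis ash = 7.59%


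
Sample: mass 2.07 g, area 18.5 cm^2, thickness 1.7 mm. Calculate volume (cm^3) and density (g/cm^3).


Thickness in cm = 1.7 / 10 = 0.17 cm
Volume = 18.5 x 0.17 = 3.145 cm^3
Density = 2.07 / 3.145 = 0.658 g/cm^3


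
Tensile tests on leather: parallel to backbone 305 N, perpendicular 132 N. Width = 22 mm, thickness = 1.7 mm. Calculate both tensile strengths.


Parallel = 8.16 N/mm^2
Perpendicular = 3.53 N/mm^2


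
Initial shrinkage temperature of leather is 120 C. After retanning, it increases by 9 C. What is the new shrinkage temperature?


129 C

New Ts = 120 + 9 = 129 C


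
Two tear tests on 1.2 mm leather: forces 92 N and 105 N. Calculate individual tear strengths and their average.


Tear 1 = 92 / 1.2 = 76.7 N/mm
Tear 2 = 105 / 1.2 = 87.5 N/mm
Average = (76.7 + 87.5) / 2 = 82.1 N/mm


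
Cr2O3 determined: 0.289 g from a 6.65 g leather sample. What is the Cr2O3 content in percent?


Cr2O3% = 0.289 / 6.65 x 100
Cr2O3% = 4.35%


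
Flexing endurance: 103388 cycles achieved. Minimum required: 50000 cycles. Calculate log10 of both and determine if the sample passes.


Achieved: log10 = 5.01
Required: log10 = 4.70
Passes: Yes

log10(103388) = 5.01
log10(50000) = 4.70
Passes: Yes


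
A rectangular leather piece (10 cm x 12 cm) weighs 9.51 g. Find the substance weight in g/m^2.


792.5 g/m^2


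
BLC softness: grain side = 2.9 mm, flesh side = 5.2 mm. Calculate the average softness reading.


Average = (2.9 + 5.2) / 2
Average = 4.05 mm


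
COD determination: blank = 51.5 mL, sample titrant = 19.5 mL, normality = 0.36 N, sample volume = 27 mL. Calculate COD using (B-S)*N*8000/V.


3413.3 mg/L


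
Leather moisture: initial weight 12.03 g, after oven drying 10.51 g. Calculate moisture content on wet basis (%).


12.6%


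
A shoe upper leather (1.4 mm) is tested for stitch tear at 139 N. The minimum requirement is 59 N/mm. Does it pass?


STS = 139 / 1.4 = 99.3 N/mm
Minimum required: 59 N/mm
Passes: Yes


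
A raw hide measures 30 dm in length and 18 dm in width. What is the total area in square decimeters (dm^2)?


Area = length x width
Area = 30 x 18 = 540 dm^2


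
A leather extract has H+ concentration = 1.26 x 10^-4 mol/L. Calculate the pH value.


pH = -log10[H+]
pH = -log10(1.26 x 10^-4) = 3.90


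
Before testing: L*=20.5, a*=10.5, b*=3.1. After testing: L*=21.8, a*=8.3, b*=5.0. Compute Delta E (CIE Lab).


Delta E = 3.18


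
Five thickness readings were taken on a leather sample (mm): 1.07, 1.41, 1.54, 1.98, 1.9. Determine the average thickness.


1.58 mm


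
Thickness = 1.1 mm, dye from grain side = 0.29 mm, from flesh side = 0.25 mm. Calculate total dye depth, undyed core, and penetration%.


Total dyed = 0.54 mm
Undyed core = 0.56 mm
Penetration = 49.1%


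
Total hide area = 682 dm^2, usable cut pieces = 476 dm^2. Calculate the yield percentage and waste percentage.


Yield = 476 / 682 x 100 = 69.8%
Waste = 682 - 476 = 206 dm^2
Waste% = 100 - 69.8 = 30.2%


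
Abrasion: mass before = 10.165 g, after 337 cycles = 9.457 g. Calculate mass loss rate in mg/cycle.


Mass loss = 10.165 - 9.457 = 0.708 g
Rate = 0.708 / 337 x 1000 = 2.101 mg/cycle


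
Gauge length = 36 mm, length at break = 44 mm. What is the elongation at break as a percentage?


22.2%

Extension = 44 - 36 = 8 mm
Elongation = 8 / 36 x 100 = 22.2%


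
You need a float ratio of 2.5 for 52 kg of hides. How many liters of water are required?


130.0 L

Water = hide weight x target ratio
Water = 52 x 2.5 = 130.0 L


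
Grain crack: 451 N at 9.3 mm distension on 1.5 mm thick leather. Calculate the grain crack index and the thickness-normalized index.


Crack index = 451 / 9.3 = 48.5 N/mm
Normalized = 48.5 / 1.5 = 32.3 N/mm per mm


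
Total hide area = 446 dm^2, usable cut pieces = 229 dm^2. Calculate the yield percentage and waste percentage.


Yield = 229 / 446 x 100 = 51.3%
Waste = 446 - 229 = 217 dm^2
Waste% = 100 - 51.3 = 48.7%


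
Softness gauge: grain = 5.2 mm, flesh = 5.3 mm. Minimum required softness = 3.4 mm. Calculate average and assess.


Average = (5.2 + 5.3) / 2 = 5.25 mm
Minimum = 3.4 mm
Meets requirement: Yes


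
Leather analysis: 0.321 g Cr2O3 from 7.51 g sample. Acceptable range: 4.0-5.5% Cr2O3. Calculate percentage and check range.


Cr2O3% = 0.321 / 7.51 x 100 = 4.27%
Acceptable range: 4.0 to 5.5%
Within range: Yes


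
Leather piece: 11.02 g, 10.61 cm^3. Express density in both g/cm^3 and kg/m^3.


1.039 g/cm^3
1039 kg/m^3


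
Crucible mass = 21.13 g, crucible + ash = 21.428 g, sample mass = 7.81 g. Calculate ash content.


Ash mass = 0.298 g
Ash content = 3.82%


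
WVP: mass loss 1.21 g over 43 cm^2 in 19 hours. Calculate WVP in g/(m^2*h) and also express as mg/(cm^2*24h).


WVP = 14.81 g/(m^2*h)
Daily rate = 35.54 mg/(cm^2*24h)

WVP = 1.21 / (43 x 19) x 10000 = 14.81 g/(m^2*h)
Mass loss in mg = 1.21 x 1000 = 1210 mg
Per cm^2 per 24h in mg: 1210 x 24 / (43 x 19) = 29040 / 817 = 35.54 mg/(cm^2*24h)


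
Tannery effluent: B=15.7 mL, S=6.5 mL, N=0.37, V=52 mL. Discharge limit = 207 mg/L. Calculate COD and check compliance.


COD = (15.7 - 6.5) x 0.37 x 8000 / 52 = 523.7 mg/L
Limit: 207 mg/L
Compliant: No


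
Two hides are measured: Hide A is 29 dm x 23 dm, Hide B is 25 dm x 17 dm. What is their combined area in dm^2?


Hide A area = 29 x 23 = 667 dm^2
Hide B area = 25 x 17 = 425 dm^2
Total = 667 + 425 = 1092 dm^2


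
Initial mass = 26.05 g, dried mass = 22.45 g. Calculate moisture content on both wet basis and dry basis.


Wet basis = 13.8%
Dry basis = 16.0%


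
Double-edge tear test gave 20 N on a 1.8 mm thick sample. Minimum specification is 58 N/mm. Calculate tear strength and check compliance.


Tear strength = 11.1 N/mm
Compliant: No


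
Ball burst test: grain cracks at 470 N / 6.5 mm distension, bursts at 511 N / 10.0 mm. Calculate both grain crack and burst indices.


Crack index = 470 / 6.5 = 72.3 N/mm
Burst index = 511 / 10.0 = 51.1 N/mm


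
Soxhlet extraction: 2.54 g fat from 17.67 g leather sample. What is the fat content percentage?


Fat content = 2.54 / 17.67 x 100
Fat = 14.4%


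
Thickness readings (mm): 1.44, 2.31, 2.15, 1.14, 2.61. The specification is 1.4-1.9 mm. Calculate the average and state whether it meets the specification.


Sum = 9.65
Average = 9.65 / 5 = 1.93 mm
Specification range: 1.4 to 1.9 mm
Within spec: No


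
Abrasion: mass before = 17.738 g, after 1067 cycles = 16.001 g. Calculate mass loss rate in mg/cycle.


Mass loss = 17.738 - 16.001 = 1.737 g
Rate = 1.737 / 1067 x 1000 = 1.628 mg/cycle


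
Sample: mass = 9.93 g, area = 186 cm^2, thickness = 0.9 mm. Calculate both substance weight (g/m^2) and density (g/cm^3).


Substance weight = 533.9 g/m^2
Density = 0.593 g/cm^3

SW = 9.93 / 186 x 10000 = 533.9 g/m^2
Volume = 186 x 0.9 / 10 = 16.74 cm^3
Density = 9.93 / 16.74 = 0.593 g/cm^3


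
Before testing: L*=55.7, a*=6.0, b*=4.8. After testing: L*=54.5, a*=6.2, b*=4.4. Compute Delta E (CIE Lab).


dL = 54.5 - 55.7 = -1.2
da = 6.2 - 6.0 = 0.2
db = 4.4 - 4.8 = -0.4
dE = sqrt((-1.2)^2 + (0.2)^2 + (-0.4)^2) = 1.28


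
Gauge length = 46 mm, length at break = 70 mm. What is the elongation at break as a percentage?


52.2%

Extension = 70 - 46 = 24 mm
Elongation = 24 / 46 x 100 = 52.2%


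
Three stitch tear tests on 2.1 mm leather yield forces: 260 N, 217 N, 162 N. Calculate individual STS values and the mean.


STS1 = 260 / 2.1 = 123.8 N/mm
STS2 = 217 / 2.1 = 103.3 N/mm
STS3 = 162 / 2.1 = 77.1 N/mm
Mean = (123.8 + 103.3 + 77.1) / 3 = 101.4 N/mm


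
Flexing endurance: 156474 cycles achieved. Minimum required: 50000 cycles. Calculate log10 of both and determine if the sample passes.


log10(156474) = 5.19
log10(50000) = 4.70
Passes: Yes


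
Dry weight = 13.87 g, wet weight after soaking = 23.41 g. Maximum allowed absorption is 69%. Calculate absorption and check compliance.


WA = (23.41 - 13.87) / 13.87 x 100 = 68.8%
Maximum allowed: 69%
Compliant: Yes


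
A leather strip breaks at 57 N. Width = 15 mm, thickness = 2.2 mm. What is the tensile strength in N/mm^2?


Cross-sectional area = 15 x 2.2 = 33.0 mm^2
Tensile strength = 57 / 33.0 = 1.73 N/mm^2


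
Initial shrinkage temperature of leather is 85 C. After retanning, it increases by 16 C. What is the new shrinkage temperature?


101 C


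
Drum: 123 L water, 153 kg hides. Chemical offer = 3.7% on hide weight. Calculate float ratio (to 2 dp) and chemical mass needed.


Float ratio = 0.80
Chemical needed = 5.661 kg

Float ratio = 123 / 153 = 0.80
Chemical = 153 x 3.7 / 100 = 5.661 kg


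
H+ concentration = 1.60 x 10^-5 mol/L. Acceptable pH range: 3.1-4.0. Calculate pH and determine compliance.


pH = 4.80
Compliant: No


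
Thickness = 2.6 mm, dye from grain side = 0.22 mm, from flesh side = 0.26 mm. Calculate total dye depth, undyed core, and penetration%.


Total dyed = 0.22 + 0.26 = 0.48 mm
Undyed core = 2.6 - 0.48 = 2.12 mm
Penetration = 0.48 / 2.6 x 100 = 18.5%


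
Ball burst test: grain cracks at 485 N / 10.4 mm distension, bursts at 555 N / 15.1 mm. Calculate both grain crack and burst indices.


Crack index = 46.6 N/mm
Burst index = 36.8 N/mm


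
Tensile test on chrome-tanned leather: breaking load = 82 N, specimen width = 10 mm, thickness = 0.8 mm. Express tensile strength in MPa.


Cross-section = 10 x 0.8 = 8.0 mm^2
TS = 82 / 8.0 = 10.25 MPa
(1 N/mm^2 = 1 MPa)


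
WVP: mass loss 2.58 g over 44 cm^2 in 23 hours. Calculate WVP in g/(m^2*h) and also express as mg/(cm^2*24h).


WVP = 2.58 / (44 x 23) x 10000 = 25.49 g/(m^2*h)
Mass loss in mg = 2.58 x 1000 = 2580 mg
Per cm^2 per 24h in mg: 2580 x 24 / (44 x 23) = 61920 / 1012 = 61.19 mg/(cm^2*24h)


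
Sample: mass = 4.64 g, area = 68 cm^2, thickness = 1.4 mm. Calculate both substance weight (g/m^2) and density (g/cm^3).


SW = 4.64 / 68 x 10000 = 682.4 g/m^2
Volume = 68 x 1.4 / 10 = 9.52 cm^3
Density = 4.64 / 9.52 = 0.487 g/cm^3


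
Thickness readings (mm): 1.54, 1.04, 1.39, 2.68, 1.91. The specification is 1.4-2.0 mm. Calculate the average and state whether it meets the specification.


Sum = 8.56
Average = 8.56 / 5 = 1.71 mm
Specification range: 1.4 to 2.0 mm
Within spec: Yes


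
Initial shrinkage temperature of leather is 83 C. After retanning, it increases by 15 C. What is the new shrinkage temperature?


New Ts = 83 + 15 = 98 C


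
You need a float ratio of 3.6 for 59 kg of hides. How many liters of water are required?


Water = hide weight x target ratio
Water = 59 x 3.6 = 212.4 L


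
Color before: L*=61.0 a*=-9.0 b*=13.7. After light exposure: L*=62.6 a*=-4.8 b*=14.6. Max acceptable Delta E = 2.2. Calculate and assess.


Delta E = 4.58
Passes: No

dL = 1.6, da = 4.2, db = 0.9
dE = sqrt((1.6)^2 + (4.2)^2 + (0.9)^2) = 4.58
Max = 2.2
Passes: No


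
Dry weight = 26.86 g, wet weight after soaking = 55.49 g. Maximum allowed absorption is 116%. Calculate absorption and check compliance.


WA = (55.49 - 26.86) / 26.86 x 100 = 106.6%
Maximum allowed: 116%
Compliant: Yes


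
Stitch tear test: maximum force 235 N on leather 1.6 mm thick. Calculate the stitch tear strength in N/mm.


Stitch tear strength = force / thickness
STS = 235 / 1.6 = 146.9 N/mm


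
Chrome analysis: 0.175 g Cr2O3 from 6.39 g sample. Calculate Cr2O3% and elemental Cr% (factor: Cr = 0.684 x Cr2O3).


Cr2O3% = 0.175 / 6.39 x 100 = 2.74%
Cr% = 2.74 x 0.684 = 1.87%


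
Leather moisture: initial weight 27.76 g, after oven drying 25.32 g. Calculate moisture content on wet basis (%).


8.8%


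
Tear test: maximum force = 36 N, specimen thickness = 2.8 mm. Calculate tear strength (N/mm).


Tear strength = force / thickness
Tear = 36 / 2.8 = 12.9 N/mm


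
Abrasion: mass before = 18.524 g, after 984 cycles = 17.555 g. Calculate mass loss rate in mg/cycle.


0.985 mg/cycle


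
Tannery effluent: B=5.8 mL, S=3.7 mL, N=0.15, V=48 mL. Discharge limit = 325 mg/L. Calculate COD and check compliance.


COD = 52.5 mg/L
Compliant: Yes

COD = (5.8 - 3.7) x 0.15 x 8000 / 48 = 52.5 mg/L
Limit: 325 mg/L
Compliant: Yes


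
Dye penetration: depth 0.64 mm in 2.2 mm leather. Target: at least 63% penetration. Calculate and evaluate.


Penetration = 29.1%
Meets target: No

Penetration = 0.64 / 2.2 x 100 = 29.1%
Target: 63%
Meets target: No


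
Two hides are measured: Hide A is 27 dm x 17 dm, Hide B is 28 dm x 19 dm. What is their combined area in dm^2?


Hide A area = 27 x 17 = 459 dm^2
Hide B area = 28 x 19 = 532 dm^2
Total = 459 + 532 = 991 dm^2


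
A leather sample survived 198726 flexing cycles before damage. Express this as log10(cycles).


log10(198726) = 5.30


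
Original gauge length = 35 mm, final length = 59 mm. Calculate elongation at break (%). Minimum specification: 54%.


Extension = 59 - 35 = 24 mm
Elongation = 24 / 35 x 100 = 68.6%
Minimum required: 54%
Meets specification: Yes


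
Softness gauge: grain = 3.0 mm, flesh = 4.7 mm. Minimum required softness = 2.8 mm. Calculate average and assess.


Average = (3.0 + 4.7) / 2 = 3.85 mm
Minimum = 2.8 mm
Meets requirement: Yes


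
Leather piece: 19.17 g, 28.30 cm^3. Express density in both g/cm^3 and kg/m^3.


0.677 g/cm^3
677 kg/m^3


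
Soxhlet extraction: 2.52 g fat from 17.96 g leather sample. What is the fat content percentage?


14.0%

Fat content = 2.52 / 17.96 x 100
Fat = 14.0%


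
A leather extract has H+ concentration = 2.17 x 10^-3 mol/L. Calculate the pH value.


pH = 2.66

pH = -log10[H+]
pH = -log10(2.17 x 10^-3) = 2.66


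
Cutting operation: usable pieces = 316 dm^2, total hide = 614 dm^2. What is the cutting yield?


Yield = usable / total x 100
Yield = 316 / 614 x 100 = 51.5%


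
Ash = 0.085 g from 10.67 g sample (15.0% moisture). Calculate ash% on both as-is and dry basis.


As-is ash = 0.80%
Dry-basis ash = 0.94%


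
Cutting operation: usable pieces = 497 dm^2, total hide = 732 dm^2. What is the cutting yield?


Yield = usable / total x 100
Yield = 497 / 732 x 100 = 67.9%


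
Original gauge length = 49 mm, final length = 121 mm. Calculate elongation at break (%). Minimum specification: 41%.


Extension = 121 - 49 = 72 mm
Elongation = 72 / 49 x 100 = 146.9%
Minimum required: 41%
Meets specification: Yes


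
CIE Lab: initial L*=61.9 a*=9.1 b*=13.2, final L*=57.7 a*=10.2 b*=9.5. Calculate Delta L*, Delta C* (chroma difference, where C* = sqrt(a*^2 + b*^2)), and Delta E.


Delta L* = 57.7 - 61.9 = -4.2
C1* = sqrt((9.1)^2 + (13.2)^2) = 16.033
C2* = sqrt((10.2)^2 + (9.5)^2) = 13.939
Delta C* = 13.939 - 16.033 = -2.09
Delta E = sqrt((-4.2)^2 + (1.1)^2 + (-3.7)^2) = 5.70


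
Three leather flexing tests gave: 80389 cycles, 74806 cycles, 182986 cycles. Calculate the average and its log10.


Average = (80389 + 74806 + 182986) / 3 = 112727 cycles
log10(112727) = 5.05


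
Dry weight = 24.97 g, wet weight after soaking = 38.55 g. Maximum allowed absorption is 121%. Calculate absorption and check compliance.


WA = (38.55 - 24.97) / 24.97 x 100 = 54.4%
Maximum allowed: 121%
Compliant: Yes


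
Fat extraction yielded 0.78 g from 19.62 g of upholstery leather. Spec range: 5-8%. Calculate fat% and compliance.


Fat% = 0.78 / 19.62 x 100 = 4.0%
Spec range: 5-8%
Compliant: No


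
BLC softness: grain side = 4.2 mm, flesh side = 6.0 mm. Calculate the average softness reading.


5.10 mm


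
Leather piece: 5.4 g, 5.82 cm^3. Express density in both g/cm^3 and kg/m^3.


0.928 g/cm^3
928 kg/m^3

Density = 5.4 / 5.82 = 0.928 g/cm^3
Convert: 0.928 x 1000 = 928 kg/m^3


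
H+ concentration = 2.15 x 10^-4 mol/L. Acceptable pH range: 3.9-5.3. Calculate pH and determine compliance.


pH = 3.67
Compliant: No

pH = -log10(2.15 x 10^-4) = 3.67
Range: 3.9 to 5.3
Compliant: No


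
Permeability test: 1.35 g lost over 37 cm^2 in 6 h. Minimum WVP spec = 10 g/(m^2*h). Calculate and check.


WVP = 60.81 g/(m^2*h)
Meets specification: Yes

WVP = 1.35 / (37 x 6) x 10000 = 60.81 g/(m^2*h)
Minimum: 10 g/(m^2*h)
Meets spec: Yes


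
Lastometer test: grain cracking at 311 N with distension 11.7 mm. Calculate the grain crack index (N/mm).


26.6 N/mm

Grain crack index = force / distension
Index = 311 / 11.7 = 26.6 N/mm


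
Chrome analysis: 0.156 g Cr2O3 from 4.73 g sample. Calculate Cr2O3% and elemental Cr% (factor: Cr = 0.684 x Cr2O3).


Cr2O3 = 3.30%
Cr = 2.26%


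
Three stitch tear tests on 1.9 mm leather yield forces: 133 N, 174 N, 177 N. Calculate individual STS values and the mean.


STS1 = 133 / 1.9 = 70.0 N/mm
STS2 = 174 / 1.9 = 91.6 N/mm
STS3 = 177 / 1.9 = 93.2 N/mm
Mean = (70.0 + 91.6 + 93.2) / 3 = 84.9 N/mm


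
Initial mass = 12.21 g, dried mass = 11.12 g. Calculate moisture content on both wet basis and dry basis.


Wet basis = 8.9%
Dry basis = 9.8%


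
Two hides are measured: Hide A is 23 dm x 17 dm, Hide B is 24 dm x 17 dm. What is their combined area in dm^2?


Hide A area = 23 x 17 = 391 dm^2
Hide B area = 24 x 17 = 408 dm^2
Total = 391 + 408 = 799 dm^2


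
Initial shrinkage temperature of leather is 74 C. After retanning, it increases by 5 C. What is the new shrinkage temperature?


New Ts = 74 + 5 = 79 C


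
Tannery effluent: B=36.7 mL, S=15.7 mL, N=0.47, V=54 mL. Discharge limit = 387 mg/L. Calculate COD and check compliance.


COD = (36.7 - 15.7) x 0.47 x 8000 / 54 = 1462.2 mg/L
Limit: 387 mg/L
Compliant: No


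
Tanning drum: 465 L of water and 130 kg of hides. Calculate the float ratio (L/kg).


Float ratio = water / hide weight
Ratio = 465 / 130 = 3.6


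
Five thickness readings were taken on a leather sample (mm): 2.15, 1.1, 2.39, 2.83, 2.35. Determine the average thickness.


2.16 mm

Sum = 2.15 + 1.1 + 2.39 + 2.83 + 2.35 = 10.82
Average = 10.82 / 5 = 2.16 mm


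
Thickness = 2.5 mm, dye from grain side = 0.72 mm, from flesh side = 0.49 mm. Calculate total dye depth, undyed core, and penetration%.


Total dyed = 0.72 + 0.49 = 1.21 mm
Undyed core = 2.5 - 1.21 = 1.29 mm
Penetration = 1.21 / 2.5 x 100 = 48.4%


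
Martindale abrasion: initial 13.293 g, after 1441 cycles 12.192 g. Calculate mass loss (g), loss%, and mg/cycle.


Loss = 13.293 - 12.192 = 1.101 g
Loss% = 1.101 / 13.293 x 100 = 8.28%
Rate = 1.101 / 1441 x 1000 = 0.764 mg/cycle


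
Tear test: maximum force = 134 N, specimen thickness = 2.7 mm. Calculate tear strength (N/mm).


Tear strength = force / thickness
Tear = 134 / 2.7 = 49.6 N/mm


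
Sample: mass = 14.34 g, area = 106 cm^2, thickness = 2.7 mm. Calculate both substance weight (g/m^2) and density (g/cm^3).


Substance weight = 1352.8 g/m^2
Density = 0.501 g/cm^3

SW = 14.34 / 106 x 10000 = 1352.8 g/m^2
Volume = 106 x 2.7 / 10 = 28.62 cm^3
Density = 14.34 / 28.62 = 0.501 g/cm^3


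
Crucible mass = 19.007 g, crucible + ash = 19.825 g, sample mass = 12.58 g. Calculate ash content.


Ash mass = 0.818 g
Ash content = 6.50%

Ash mass = 19.825 - 19.007 = 0.818 g
Ash% = 0.818 / 12.58 x 100 = 6.50%


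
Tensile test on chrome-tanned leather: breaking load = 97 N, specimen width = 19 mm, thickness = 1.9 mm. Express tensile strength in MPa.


2.69 MPa


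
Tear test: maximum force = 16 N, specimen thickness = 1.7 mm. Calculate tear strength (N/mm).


9.4 N/mm

Tear strength = force / thickness
Tear = 16 / 1.7 = 9.4 N/mm


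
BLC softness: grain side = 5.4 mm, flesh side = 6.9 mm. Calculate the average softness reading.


Average = (5.4 + 6.9) / 2
Average = 6.15 mm


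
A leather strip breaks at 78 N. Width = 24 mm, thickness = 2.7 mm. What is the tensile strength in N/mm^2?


1.20 N/mm^2

Cross-sectional area = 24 x 2.7 = 64.8 mm^2
Tensile strength = 78 / 64.8 = 1.20 N/mm^2


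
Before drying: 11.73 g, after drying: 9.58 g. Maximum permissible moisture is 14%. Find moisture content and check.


Moisture content = 18.3%
Acceptable: No


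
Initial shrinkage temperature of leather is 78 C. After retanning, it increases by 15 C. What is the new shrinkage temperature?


93 C

New Ts = 78 + 15 = 93 C


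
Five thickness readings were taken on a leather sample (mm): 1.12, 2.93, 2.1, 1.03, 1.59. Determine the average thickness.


1.75 mm

Sum = 1.12 + 2.93 + 2.1 + 1.03 + 1.59 = 8.77
Average = 8.77 / 5 = 1.75 mm


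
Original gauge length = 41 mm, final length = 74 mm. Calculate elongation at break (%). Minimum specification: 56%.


Extension = 74 - 41 = 33 mm
Elongation = 33 / 41 x 100 = 80.5%
Minimum required: 56%
Meets specification: Yes


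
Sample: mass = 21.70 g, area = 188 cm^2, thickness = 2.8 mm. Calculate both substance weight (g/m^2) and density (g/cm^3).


SW = 21.70 / 188 x 10000 = 1154.3 g/m^2
Volume = 188 x 2.8 / 10 = 52.64 cm^3
Density = 21.70 / 52.64 = 0.412 g/cm^3


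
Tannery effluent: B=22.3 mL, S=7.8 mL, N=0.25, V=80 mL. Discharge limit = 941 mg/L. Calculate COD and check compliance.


COD = 362.5 mg/L
Compliant: Yes

COD = (22.3 - 7.8) x 0.25 x 8000 / 80 = 362.5 mg/L
Limit: 941 mg/L
Compliant: Yes


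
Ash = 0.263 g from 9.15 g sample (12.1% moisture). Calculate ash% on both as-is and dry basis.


As-is ash% = 0.263 / 9.15 x 100 = 2.87%
Dry mass = 9.15 x (100 - 12.1) / 100 = 8.04285 g
Dry-basis ash% = 0.263 / 8.04285 x 100 = 3.27%


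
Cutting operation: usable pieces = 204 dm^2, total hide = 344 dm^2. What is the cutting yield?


Yield = usable / total x 100
Yield = 204 / 344 x 100 = 59.3%


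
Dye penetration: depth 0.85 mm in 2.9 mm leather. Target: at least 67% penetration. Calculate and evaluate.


Penetration = 0.85 / 2.9 x 100 = 29.3%
Target: 67%
Meets target: No


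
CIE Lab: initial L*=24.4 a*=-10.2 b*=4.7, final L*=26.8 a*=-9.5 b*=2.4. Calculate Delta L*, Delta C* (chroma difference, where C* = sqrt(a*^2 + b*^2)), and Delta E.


Delta L* = 26.8 - 24.4 = 2.4
C1* = sqrt((-10.2)^2 + (4.7)^2) = 11.231
C2* = sqrt((-9.5)^2 + (2.4)^2) = 9.798
Delta C* = 9.798 - 11.231 = -1.43
Delta E = sqrt((2.4)^2 + (0.7)^2 + (-2.3)^2) = 3.40


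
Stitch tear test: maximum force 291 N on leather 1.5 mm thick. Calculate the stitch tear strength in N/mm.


Stitch tear strength = force / thickness
STS = 291 / 1.5 = 194.0 N/mm


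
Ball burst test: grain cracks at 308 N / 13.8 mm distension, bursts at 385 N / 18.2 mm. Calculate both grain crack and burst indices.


Crack index = 22.3 N/mm
Burst index = 21.2 N/mm


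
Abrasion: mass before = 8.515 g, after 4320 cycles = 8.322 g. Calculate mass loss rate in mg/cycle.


Mass loss = 8.515 - 8.322 = 0.193 g
Rate = 0.193 / 4320 x 1000 = 0.045 mg/cycle


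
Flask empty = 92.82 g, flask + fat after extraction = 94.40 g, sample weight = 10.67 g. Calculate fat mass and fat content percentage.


Fat mass = 94.40 - 92.82 = 1.58 g
Fat% = 1.58 / 10.67 x 100 = 14.8%


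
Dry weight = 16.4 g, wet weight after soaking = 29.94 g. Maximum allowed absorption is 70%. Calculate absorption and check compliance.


WA = (29.94 - 16.4) / 16.4 x 100 = 82.6%
Maximum allowed: 70%
Compliant: No
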